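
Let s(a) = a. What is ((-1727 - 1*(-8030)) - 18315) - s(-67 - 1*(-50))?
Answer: -11995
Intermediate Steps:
((-1727 - 1*(-8030)) - 18315) - s(-67 - 1*(-50)) = ((-1727 - 1*(-8030)) - 18315) - (-67 - 1*(-50)) = ((-1727 + 8030) - 18315) - (-67 + 50) = (6303 - 18315) - 1*(-17) = -12012 + 17 = -11995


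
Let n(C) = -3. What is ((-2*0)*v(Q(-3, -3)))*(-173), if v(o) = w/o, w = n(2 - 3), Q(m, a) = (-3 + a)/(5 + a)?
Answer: 0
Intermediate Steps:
Q(m, a) = (-3 + a)/(5 + a)
w = -3
v(o) = -3/o
((-2*0)*v(Q(-3, -3)))*(-173) = ((-2*0)*(-3*(5 - 3)/(-3 - 3)))*(-173) = (0*(-3/(-6/2)))*(-173) = (0*(-3/((1/2)*(-6))))*(-173) = (0*(-3/(-3)))*(-173) = (0*(-3*(-1/3)))*(-173) = (0*1)*(-173) = 0*(-173) = 0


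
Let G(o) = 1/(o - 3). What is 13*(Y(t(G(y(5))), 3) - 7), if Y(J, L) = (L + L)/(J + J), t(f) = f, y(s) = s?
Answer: -13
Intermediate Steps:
G(o) = 1/(-3 + o)
Y(J, L) = L/J (Y(J, L) = (2*L)/((2*J)) = (2*L)*(1/(2*J)) = L/J)
13*(Y(t(G(y(5))), 3) - 7) = 13*(3/(1/(-3 + 5)) - 7) = 13*(3/(1/2) - 7) = 13*(3*2 - 7) = 13*(6 - 7) = 13*(-1) = -13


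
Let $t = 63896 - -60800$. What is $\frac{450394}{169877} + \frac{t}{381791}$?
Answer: $\frac{193139358046}{64857509707} \approx 2.9779$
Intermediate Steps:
$t = 124696$ ($t = 63896 + 60800 = 124696$)
$\frac{450394}{169877} + \frac{t}{381791} = \frac{450394}{169877} + \frac{124696}{381791} = \frac{193139358046}{64857509707}$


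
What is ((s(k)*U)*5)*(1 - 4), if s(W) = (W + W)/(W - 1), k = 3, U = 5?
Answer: -225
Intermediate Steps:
s(W) = 2*W/(-1 + W) (s(W) = (2*W)/(-1 + W) = 2*W/(-1 + W))
((s(k)*U)*5)*(1 - 4) = (((2*3/(-1 + 3))*5)*5)*(1 - 4) = (((2*3/2)*5)*5)*(-3) = (((2*3*(1/2))*5)*5)*(-3) = ((3*5)*5)*(-3) = (15*5)*(-3) = 75*(-3) = -225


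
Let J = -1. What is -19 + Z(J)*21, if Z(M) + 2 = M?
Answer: -82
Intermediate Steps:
Z(M) = -2 + M
-19 + Z(J)*21 = -19 + (-2 - 1)*21 = -19 - 3*21 = -19 - 63 = -82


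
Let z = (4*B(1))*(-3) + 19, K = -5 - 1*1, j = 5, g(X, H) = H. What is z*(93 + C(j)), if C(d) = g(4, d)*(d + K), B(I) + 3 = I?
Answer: 3784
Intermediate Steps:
B(I) = -3 + I
K = -6 (K = -5 - 1 = -6)
C(d) = d*(-6 + d) (C(d) = d*(d - 6) = d*(-6 + d))
z = 43 (z = (4*(-3 + 1))*(-3) + 19 = (4*(-2))*(-3) + 19 = -8*(-3) + 19 = 24 + 19 = 43)
z*(93 + C(j)) = 43*(93 + 5*(-6 + 5)) = 43*(93 + 5*(-1)) = 43*(93 - 5) = 43*88 = 3784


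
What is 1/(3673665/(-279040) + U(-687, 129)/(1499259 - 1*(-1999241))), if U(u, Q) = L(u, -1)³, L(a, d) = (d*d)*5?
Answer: -390488576/5140912849 ≈ -0.075957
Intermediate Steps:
L(a, d) = 5*d² (L(a, d) = d²*5 = 5*d²)
U(u, Q) = 125 (U(u, Q) = (5*(-1)²)³ = (5*1)³ = 5³ = 125)
1/(3673665/(-279040) + U(-687, 129)/(1499259 - 1*(-1999241))) = 1/(3673665/(-279040) + 125/(1499259 - 1*(-1999241))) = 1/(3673665*(-1/279040) + 125/(1499259 + 1999241)) = 1/(-734733/55808 + 125/3498500) = 1/(-734733/55808 + 125*(1/3498500)) = 1/(-734733/55808 + 1/27988) = 1/(-5140912849/390488576) = -390488576/5140912849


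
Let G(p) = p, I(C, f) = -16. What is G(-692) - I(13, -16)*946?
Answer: 14444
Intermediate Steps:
G(-692) - I(13, -16)*946 = -692 - (-16)*946 = -692 - 1*(-15136) = -692 + 15136 = 14444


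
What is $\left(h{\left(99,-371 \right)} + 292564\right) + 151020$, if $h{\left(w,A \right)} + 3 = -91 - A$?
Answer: $443861$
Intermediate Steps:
$h{\left(w,A \right)} = -94 - A$ ($h{\left(w,A \right)} = -3 - \left(91 + A\right) = -94 - A$)
$\left(h{\left(99,-371 \right)} + 292564\right) + 151020 = \left(\left(-94 - -371\right) + 292564\right) + 151020 = \left(\left(-94 + 371\right) + 292564\right) + 151020 = \left(277 + 292564\right) + 151020 = 292841 + 151020 = 443861$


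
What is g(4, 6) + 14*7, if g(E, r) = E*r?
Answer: 122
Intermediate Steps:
g(4, 6) + 14*7 = 4*6 + 14*7 = 24 + 98 = 122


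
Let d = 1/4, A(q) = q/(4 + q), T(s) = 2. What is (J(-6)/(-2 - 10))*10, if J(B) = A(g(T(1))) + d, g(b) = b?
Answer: -35/72 ≈ -0.48611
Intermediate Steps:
A(q) = q/(4 + q)
d = ¼ ≈ 0.25000
J(B) = 7/12 (J(B) = 2/(4 + 2) + ¼ = 2/6 + ¼ = 2*(⅙) + ¼ = ⅓ + ¼ = 7/12)
(J(-6)/(-2 - 10))*10 = ((7/12)/(-2 - 10))*10 = ((7/12)/(-12))*10 = -1/12*7/12*10 = -7/144*10 = -35/72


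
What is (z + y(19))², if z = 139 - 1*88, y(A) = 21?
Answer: 5184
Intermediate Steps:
z = 51 (z = 139 - 88 = 51)
(z + y(19))² = (51 + 21)² = 72² = 5184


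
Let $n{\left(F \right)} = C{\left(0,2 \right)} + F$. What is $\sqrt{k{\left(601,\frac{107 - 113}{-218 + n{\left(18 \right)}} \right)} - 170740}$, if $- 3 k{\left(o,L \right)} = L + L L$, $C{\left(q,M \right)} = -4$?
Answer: $\frac{i \sqrt{1776379065}}{102} \approx 413.21 i$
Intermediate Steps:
$n{\left(F \right)} = -4 + F$
$k{\left(o,L \right)} = - \frac{L}{3} - \frac{L^{2}}{3}$ ($k{\left(o,L \right)} = - \frac{L + L L}{3} = - \frac{L + L^{2}}{3} = - \frac{L}{3} - \frac{L^{2}}{3}$)
$\sqrt{k{\left(601,\frac{107 - 113}{-218 + n{\left(18 \right)}} \right)} - 170740} = \sqrt{- \frac{\frac{107 - 113}{-218 + \left(-4 + 18\right)} \left(1 + \frac{107 - 113}{-218 + \left(-4 + 18\right)}\right)}{3} - 170740} = \sqrt{- \frac{- \frac{6}{-218 + 14} \left(1 - \frac{6}{-218 + 14}\right)}{3} - 170740} = \sqrt{- \frac{- \frac{6}{-204} \left(1 - \frac{6}{-204}\right)}{3} - 170740} = \sqrt{- \frac{\left(-6\right) \left(- \frac{1}{204}\right) \left(1 - - \frac{1}{34}\right)}{3} - 170740} = \sqrt{\left(- \frac{1}{3}\right) \frac{1}{34} \left(1 + \frac{1}{34}\right) - 170740} = \sqrt{\left(- \frac{1}{3}\right) \frac{1}{34} \cdot \frac{35}{34} - 170740} = \sqrt{- \frac{35}{3468} - 170740} = \sqrt{- \frac{592126355}{3468}} = \frac{i \sqrt{1776379065}}{102}$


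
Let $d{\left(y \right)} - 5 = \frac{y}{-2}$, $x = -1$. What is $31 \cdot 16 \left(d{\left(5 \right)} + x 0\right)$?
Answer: $1240$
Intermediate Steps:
$d{\left(y \right)} = 5 - \frac{y}{2}$ ($d{\left(y \right)} = 5 + \frac{y}{-2} = 5 + y \left(- \frac{1}{2}\right) = 5 - \frac{y}{2}$)
$31 \cdot 16 \left(d{\left(5 \right)} + x 0\right) = 31 \cdot 16 \left(\left(5 - \frac{5}{2}\right) - 0\right) = 496 \left(\left(5 - \frac{5}{2}\right) + 0\right) = 496 \left(\frac{5}{2} + 0\right) = 496 \cdot \frac{5}{2} = 1240$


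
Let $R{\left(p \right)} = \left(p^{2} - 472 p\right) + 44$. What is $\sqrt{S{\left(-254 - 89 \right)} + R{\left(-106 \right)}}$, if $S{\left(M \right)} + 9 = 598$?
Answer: $\sqrt{61901} \approx 248.8$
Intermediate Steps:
$R{\left(p \right)} = 44 + p^{2} - 472 p$
$S{\left(M \right)} = 589$ ($S{\left(M \right)} = -9 + 598 = 589$)
$\sqrt{S{\left(-254 - 89 \right)} + R{\left(-106 \right)}} = \sqrt{589 + \left(44 + \left(-106\right)^{2} - -50032\right)} = \sqrt{589 + \left(44 + 11236 + 50032\right)} = \sqrt{589 + 61312} = \sqrt{61901}$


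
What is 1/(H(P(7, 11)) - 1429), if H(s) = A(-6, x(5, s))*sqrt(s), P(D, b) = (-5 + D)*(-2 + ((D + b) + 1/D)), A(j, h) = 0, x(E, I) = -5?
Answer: -1/1429 ≈ -0.00069979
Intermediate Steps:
P(D, b) = (-5 + D)*(-2 + D + b + 1/D) (P(D, b) = (-5 + D)*(-2 + (D + b + 1/D)) = (-5 + D)*(-2 + D + b + 1/D))
H(s) = 0 (H(s) = 0*sqrt(s) = 0)
1/(H(P(7, 11)) - 1429) = 1/(0 - 1429) = 1/(-1429) = -1/1429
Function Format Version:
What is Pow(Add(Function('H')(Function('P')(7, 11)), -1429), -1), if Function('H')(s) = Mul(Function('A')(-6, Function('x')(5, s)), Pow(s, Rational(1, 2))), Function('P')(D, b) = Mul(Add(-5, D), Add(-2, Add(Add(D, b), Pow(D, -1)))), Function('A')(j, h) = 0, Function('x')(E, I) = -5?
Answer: Rational(-1, 1429) ≈ -0.00069979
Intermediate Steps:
Function('P')(D, b) = Mul(Add(-5, D), Add(-2, D, b, Pow(D, -1))) (Function('P')(D, b) = Mul(Add(-5, D), Add(-2, Add(D, b, Pow(D, -1)))) = Mul(Add(-5, D), Add(-2, D, b, Pow(D, -1))))
Function('H')(s) = 0 (Function('H')(s) = Mul(0, Pow(s, Rational(1, 2))) = 0)
Pow(Add(Function('H')(Function('P')(7, 11)), -1429), -1) = Pow(Add(0, -1429), -1) = Pow(-1429, -1) = Rational(-1, 1429)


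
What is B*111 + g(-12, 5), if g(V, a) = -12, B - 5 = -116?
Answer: -12333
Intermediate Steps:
B = -111 (B = 5 - 116 = -111)
B*111 + g(-12, 5) = -111*111 - 12 = -12321 - 12 = -12333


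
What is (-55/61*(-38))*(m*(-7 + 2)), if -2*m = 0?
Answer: 0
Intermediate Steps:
m = 0 (m = -½*0 = 0)
(-55/61*(-38))*(m*(-7 + 2)) = (-55/61*(-38))*(0*(-7 + 2)) = (-55*1/61*(-38))*(0*(-5)) = -55/61*(-38)*0 = (2090/61)*0 = 0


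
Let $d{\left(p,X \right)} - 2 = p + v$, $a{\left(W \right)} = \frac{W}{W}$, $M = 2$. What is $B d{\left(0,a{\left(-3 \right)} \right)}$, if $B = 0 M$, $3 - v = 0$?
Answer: $0$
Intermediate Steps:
$v = 3$ ($v = 3 - 0 = 3 + 0 = 3$)
$a{\left(W \right)} = 1$
$B = 0$ ($B = 0 \cdot 2 = 0$)
$d{\left(p,X \right)} = 5 + p$ ($d{\left(p,X \right)} = 2 + \left(p + 3\right) = 2 + \left(3 + p\right) = 5 + p$)
$B d{\left(0,a{\left(-3 \right)} \right)} = 0 \left(5 + 0\right) = 0 \cdot 5 = 0$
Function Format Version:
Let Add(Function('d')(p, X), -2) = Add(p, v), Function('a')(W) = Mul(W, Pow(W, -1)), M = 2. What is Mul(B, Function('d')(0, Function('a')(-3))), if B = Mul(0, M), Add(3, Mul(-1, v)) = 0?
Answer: 0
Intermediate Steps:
v = 3 (v = Add(3, Mul(-1, 0)) = Add(3, 0) = 3)
Function('a')(W) = 1
B = 0 (B = Mul(0, 2) = 0)
Function('d')(p, X) = Add(5, p) (Function('d')(p, X) = Add(2, Add(p, 3)) = Add(2, Add(3, p)) = Add(5, p))
Mul(B, Function('d')(0, Function('a')(-3))) = Mul(0, Add(5, 0)) = Mul(0, 5) = 0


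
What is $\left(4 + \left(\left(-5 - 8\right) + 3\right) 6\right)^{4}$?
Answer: $9834496$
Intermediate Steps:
$\left(4 + \left(\left(-5 - 8\right) + 3\right) 6\right)^{4} = \left(4 + \left(-13 + 3\right) 6\right)^{4} = \left(4 - 60\right)^{4} = \left(-56\right)^{4} = 9834496$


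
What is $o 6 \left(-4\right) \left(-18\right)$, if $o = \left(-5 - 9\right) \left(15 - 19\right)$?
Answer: $24192$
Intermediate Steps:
$o = 56$ ($o = \left(-14\right) \left(-4\right) = 56$)
$o 6 \left(-4\right) \left(-18\right) = 56 \cdot 6 \left(-4\right) \left(-18\right) = 56 \left(-24\right) \left(-18\right) = \left(-1344\right) \left(-18\right) = 24192$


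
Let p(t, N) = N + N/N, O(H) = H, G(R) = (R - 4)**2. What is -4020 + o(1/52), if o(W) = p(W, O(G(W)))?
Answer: -10824527/2704 ≈ -4003.2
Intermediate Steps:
G(R) = (-4 + R)**2
p(t, N) = 1 + N (p(t, N) = N + 1 = 1 + N)
o(W) = 1 + (-4 + W)**2
-4020 + o(1/52) = -4020 + (1 + (-4 + 1/52)**2) = -4020 + (1 + (-207/52)**2) = -4020 + (1 + 42849/2704) = -4020 + 45553/2704 = -10824527/2704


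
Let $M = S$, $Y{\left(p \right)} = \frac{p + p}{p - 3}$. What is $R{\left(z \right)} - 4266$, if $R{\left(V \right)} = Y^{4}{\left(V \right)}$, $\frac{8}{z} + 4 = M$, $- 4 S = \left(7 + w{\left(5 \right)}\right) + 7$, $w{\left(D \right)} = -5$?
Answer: $- \frac{559168800650}{131079601} \approx -4265.9$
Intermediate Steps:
$Y{\left(p \right)} = \frac{2 p}{-3 + p}$
$S = - \frac{9}{4}$ ($S = - \frac{\left(7 - 5\right) + 7}{4} = - \frac{2 + 7}{4} = \left(- \frac{1}{4}\right) 9 = - \frac{9}{4} \approx -2.25$)
$M = - \frac{9}{4} \approx -2.25$
$z = - \frac{32}{25}$ ($z = \frac{8}{-4 - \frac{9}{4}} = \frac{8}{- \frac{25}{4}} = 8 \left(- \frac{4}{25}\right) = - \frac{32}{25} \approx -1.28$)
$R{\left(V \right)} = \frac{16 V^{4}}{\left(-3 + V\right)^{4}}$ ($R{\left(V \right)} = \left(\frac{2 V}{-3 + V}\right)^{4} = \frac{16 V^{4}}{\left(-3 + V\right)^{4}}$)
$R{\left(z \right)} - 4266 = \frac{16 \left(- \frac{32}{25}\right)^{4}}{\left(-3 - \frac{32}{25}\right)^{4}} - 4266 = 16 \cdot \frac{1048576}{390625} \frac{1}{\frac{131079601}{390625}} - 4266 = 16 \cdot \frac{1048576}{390625} \cdot \frac{390625}{131079601} - 4266 = \frac{16777216}{131079601} - 4266 = - \frac{559168800650}{131079601}$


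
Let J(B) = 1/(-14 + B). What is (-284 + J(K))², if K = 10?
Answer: 1292769/16 ≈ 80798.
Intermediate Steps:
(-284 + J(K))² = (-284 + 1/(-14 + 10))² = (-284 + 1/(-4))² = (-284 - ¼)² = (-1137/4)² = 1292769/16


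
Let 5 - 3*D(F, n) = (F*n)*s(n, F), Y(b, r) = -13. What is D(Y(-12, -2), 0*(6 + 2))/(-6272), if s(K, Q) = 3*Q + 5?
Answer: -5/18816 ≈ -0.00026573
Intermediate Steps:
s(K, Q) = 5 + 3*Q
D(F, n) = 5/3 - F*n*(5 + 3*F)/3
D(Y(-12, -2), 0*(6 + 2))/(-6272) = (5/3 - 1/3*(-13)*0*(6 + 2)*(5 + 3*(-13)))/(-6272) = (5/3 - 1/3*(-13)*0*8*(5 - 39))*(-1/6272) = (5/3 - 1/3*(-13)*0*(-34))*(-1/6272) = (5/3 + 0)*(-1/6272) = (5/3)*(-1/6272) = -5/18816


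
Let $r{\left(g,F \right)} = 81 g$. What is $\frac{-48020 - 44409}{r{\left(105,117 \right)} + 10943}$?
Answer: $- \frac{5437}{1144} \approx -4.7526$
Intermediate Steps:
$\frac{-48020 - 44409}{r{\left(105,117 \right)} + 10943} = \frac{-48020 - 44409}{81 \cdot 105 + 10943} = - \frac{92429}{8505 + 10943} = - \frac{92429}{19448} = \left(-92429\right) \frac{1}{19448} = - \frac{5437}{1144}$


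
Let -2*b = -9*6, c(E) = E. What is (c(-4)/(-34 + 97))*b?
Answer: -12/7 ≈ -1.7143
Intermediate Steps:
b = 27 (b = -(-9)*6/2 = -1/2*(-54) = 27)
(c(-4)/(-34 + 97))*b = -4/(-34 + 97)*27 = -4/63*27 = -12/7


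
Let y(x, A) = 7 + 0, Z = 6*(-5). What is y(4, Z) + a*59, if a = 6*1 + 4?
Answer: 597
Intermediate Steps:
Z = -30
y(x, A) = 7
a = 10 (a = 6 + 4 = 10)
y(4, Z) + a*59 = 7 + 10*59 = 7 + 590 = 597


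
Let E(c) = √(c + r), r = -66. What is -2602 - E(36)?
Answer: -2602 - I*√30 ≈ -2602.0 - 5.4772*I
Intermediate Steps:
E(c) = √(-66 + c) (E(c) = √(c - 66) = √(-66 + c))
-2602 - E(36) = -2602 - √(-66 + 36) = -2602 - √(-30) = -2602 - I*√30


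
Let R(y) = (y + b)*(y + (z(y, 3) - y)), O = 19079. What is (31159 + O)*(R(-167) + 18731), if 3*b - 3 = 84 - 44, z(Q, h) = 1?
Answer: 933338310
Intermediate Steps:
b = 43/3 (b = 1 + (84 - 44)/3 = 1 + (1/3)*40 = 1 + 40/3 = 43/3 ≈ 14.333)
R(y) = 43/3 + y (R(y) = (y + 43/3)*(y + (1 - y)) = (43/3 + y)*1 = 43/3 + y)
(31159 + O)*(R(-167) + 18731) = (31159 + 19079)*((43/3 - 167) + 18731) = 50238*(-458/3 + 18731) = 50238*(55735/3) = 933338310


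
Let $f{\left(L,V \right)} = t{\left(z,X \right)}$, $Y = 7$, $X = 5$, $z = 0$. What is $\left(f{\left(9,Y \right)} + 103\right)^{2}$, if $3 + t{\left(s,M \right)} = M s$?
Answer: $10000$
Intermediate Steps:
$t{\left(s,M \right)} = -3 + M s$
$f{\left(L,V \right)} = -3$ ($f{\left(L,V \right)} = -3 + 5 \cdot 0 = -3 + 0 = -3$)
$\left(f{\left(9,Y \right)} + 103\right)^{2} = \left(-3 + 103\right)^{2} = 100^{2} = 10000$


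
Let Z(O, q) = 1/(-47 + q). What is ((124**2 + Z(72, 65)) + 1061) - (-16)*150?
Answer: 339067/18 ≈ 18837.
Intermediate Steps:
((124**2 + Z(72, 65)) + 1061) - (-16)*150 = ((124**2 + 1/(-47 + 65)) + 1061) - (-16)*150 = ((15376 + 1/18) + 1061) - 1*(-2400) = ((15376 + 1/18) + 1061) + 2400 = (276769/18 + 1061) + 2400 = 295867/18 + 2400 = 339067/18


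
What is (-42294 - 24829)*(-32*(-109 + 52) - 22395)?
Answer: 1380787233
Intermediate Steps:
(-42294 - 24829)*(-32*(-109 + 52) - 22395) = -67123*(-32*(-57) - 22395) = -67123*(1824 - 22395) = -67123*(-20571) = 1380787233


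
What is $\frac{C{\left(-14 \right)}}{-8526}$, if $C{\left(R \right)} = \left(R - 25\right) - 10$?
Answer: $\frac{1}{174} \approx 0.0057471$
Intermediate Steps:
$C{\left(R \right)} = -35 + R$ ($C{\left(R \right)} = \left(-25 + R\right) - 10 = -35 + R$)
$\frac{C{\left(-14 \right)}}{-8526} = \frac{-35 - 14}{-8526} = \left(-49\right) \left(- \frac{1}{8526}\right) = \frac{1}{174}$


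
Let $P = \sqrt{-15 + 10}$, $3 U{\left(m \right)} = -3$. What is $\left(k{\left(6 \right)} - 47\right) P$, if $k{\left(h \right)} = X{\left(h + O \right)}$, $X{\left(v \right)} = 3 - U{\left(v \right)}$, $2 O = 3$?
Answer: $- 43 i \sqrt{5} \approx - 96.151 i$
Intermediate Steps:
$O = \frac{3}{2}$ ($O = \frac{1}{2} \cdot 3 = \frac{3}{2} \approx 1.5$)
$U{\left(m \right)} = -1$ ($U{\left(m \right)} = \frac{1}{3} \left(-3\right) = -1$)
$P = i \sqrt{5}$ ($P = \sqrt{-5} = i \sqrt{5} \approx 2.2361 i$)
$X{\left(v \right)} = 4$ ($X{\left(v \right)} = 3 - -1 = 3 + 1 = 4$)
$k{\left(h \right)} = 4$
$\left(k{\left(6 \right)} - 47\right) P = \left(4 - 47\right) i \sqrt{5} = - 43 i \sqrt{5}$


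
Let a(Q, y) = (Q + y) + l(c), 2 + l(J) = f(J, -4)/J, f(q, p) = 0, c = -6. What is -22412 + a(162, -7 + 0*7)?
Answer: -22259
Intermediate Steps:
l(J) = -2 (l(J) = -2 + 0/J = -2 + 0 = -2)
a(Q, y) = -2 + Q + y (a(Q, y) = (Q + y) - 2 = -2 + Q + y)
-22412 + a(162, -7 + 0*7) = -22412 + (-2 + 162 + (-7 + 0*7)) = -22412 + (-2 + 162 + (-7 + 0)) = -22412 + (-2 + 162 - 7) = -22412 + 153 = -22259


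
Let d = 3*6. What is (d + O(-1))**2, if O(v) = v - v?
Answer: 324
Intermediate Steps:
O(v) = 0
d = 18
(d + O(-1))**2 = (18 + 0)**2 = 18**2 = 324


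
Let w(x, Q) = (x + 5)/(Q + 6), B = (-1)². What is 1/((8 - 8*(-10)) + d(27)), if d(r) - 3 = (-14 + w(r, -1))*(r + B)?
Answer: -5/609 ≈ -0.0082102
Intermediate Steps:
B = 1
w(x, Q) = (5 + x)/(6 + Q)
d(r) = 3 + (1 + r)*(-13 + r/5) (d(r) = 3 + (-14 + (5 + r)/(6 - 1))*(r + 1) = 3 + (-14 + (5 + r)/5)*(1 + r) = 3 + (-14 + (1 + r/5))*(1 + r) = 3 + (-13 + r/5)*(1 + r) = 3 + (1 + r)*(-13 + r/5))
1/((8 - 8*(-10)) + d(27)) = 1/((8 - 8*(-10)) + (-10 - 64/5*27 + (⅕)*27²)) = 1/((8 + 80) + (-10 - 1728/5 + (⅕)*729)) = 1/(88 + (-10 - 1728/5 + 729/5)) = 1/(88 - 1049/5) = 1/(-609/5) = -5/609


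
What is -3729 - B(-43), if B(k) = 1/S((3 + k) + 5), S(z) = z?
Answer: -130514/35 ≈ -3729.0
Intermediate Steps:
B(k) = 1/(8 + k) (B(k) = 1/((3 + k) + 5) = 1/(8 + k))
-3729 - B(-43) = -3729 - 1/(8 - 43) = -3729 - 1/(-35) = -3729 - 1*(-1/35) = -3729 + 1/35 = -130514/35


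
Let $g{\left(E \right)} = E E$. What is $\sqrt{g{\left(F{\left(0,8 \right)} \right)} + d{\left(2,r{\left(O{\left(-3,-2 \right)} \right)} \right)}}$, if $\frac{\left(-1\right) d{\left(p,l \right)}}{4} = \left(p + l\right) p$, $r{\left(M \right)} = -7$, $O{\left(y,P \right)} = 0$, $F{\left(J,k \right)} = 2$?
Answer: $2 \sqrt{11} \approx 6.6332$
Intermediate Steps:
$g{\left(E \right)} = E^{2}$
$d{\left(p,l \right)} = - 4 p \left(l + p\right)$ ($d{\left(p,l \right)} = - 4 \left(p + l\right) p = - 4 \left(l + p\right) p = - 4 p \left(l + p\right)$)
$\sqrt{g{\left(F{\left(0,8 \right)} \right)} + d{\left(2,r{\left(O{\left(-3,-2 \right)} \right)} \right)}} = \sqrt{2^{2} - 8 \left(-7 + 2\right)} = \sqrt{4 - 8 \left(-5\right)} = \sqrt{4 + 40} = \sqrt{44} = 2 \sqrt{11}$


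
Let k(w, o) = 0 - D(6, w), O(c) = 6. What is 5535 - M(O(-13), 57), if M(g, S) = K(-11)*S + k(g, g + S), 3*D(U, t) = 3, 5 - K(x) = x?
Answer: 4624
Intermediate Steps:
K(x) = 5 - x
D(U, t) = 1 (D(U, t) = (1/3)*3 = 1)
k(w, o) = -1 (k(w, o) = 0 - 1*1 = 0 - 1 = -1)
M(g, S) = -1 + 16*S (M(g, S) = (5 - 1*(-11))*S - 1 = (5 + 11)*S - 1 = 16*S - 1 = -1 + 16*S)
5535 - M(O(-13), 57) = 5535 - (-1 + 16*57) = 5535 - (-1 + 912) = 5535 - 1*911 = 5535 - 911 = 4624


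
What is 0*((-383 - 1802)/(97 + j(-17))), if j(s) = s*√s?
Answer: 0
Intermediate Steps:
j(s) = s^(3/2)
0*((-383 - 1802)/(97 + j(-17))) = 0*((-383 - 1802)/(97 + (-17)^(3/2))) = 0*(-2185/(97 - 17*I*√17)) = 0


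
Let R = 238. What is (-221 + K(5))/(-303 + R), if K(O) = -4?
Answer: 45/13 ≈ 3.4615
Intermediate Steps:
(-221 + K(5))/(-303 + R) = (-221 - 4)/(-303 + 238) = -225/(-65) = -225*(-1/65) = 45/13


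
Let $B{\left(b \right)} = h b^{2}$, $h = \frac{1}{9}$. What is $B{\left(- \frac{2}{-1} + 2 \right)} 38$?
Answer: $\frac{608}{9} \approx 67.556$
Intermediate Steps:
$h = \frac{1}{9} \approx 0.11111$
$B{\left(b \right)} = \frac{b^{2}}{9}$
$B{\left(- \frac{2}{-1} + 2 \right)} 38 = \frac{\left(- \frac{2}{-1} + 2\right)^{2}}{9} \cdot 38 = \frac{\left(\left(-2\right) \left(-1\right) + 2\right)^{2}}{9} \cdot 38 = \frac{\left(2 + 2\right)^{2}}{9} \cdot 38 = \frac{4^{2}}{9} \cdot 38 = \frac{1}{9} \cdot 16 \cdot 38 = \frac{16}{9} \cdot 38 = \frac{608}{9}$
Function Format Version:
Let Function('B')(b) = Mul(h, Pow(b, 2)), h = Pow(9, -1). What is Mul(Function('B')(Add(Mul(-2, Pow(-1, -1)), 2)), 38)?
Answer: Rational(608, 9) ≈ 67.556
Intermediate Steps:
h = Rational(1, 9) ≈ 0.11111
Function('B')(b) = Mul(Rational(1, 9), Pow(b, 2))
Mul(Function('B')(Add(Mul(-2, Pow(-1, -1)), 2)), 38) = Mul(Mul(Rational(1, 9), Pow(Add(Mul(-2, Pow(-1, -1)), 2), 2)), 38) = Mul(Mul(Rational(1, 9), Pow(Add(Mul(-2, -1), 2), 2)), 38) = Mul(Mul(Rational(1, 9), Pow(Add(2, 2), 2)), 38) = Mul(Mul(Rational(1, 9), Pow(4, 2)), 38) = Mul(Mul(Rational(1, 9), 16), 38) = Mul(Rational(16, 9), 38) = Rational(608, 9)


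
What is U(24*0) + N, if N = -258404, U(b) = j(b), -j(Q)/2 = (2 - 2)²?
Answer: -258404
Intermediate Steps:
j(Q) = 0 (j(Q) = -2*(2 - 2)² = -2*0² = -2*0 = 0)
U(b) = 0
U(24*0) + N = 0 - 258404 = -258404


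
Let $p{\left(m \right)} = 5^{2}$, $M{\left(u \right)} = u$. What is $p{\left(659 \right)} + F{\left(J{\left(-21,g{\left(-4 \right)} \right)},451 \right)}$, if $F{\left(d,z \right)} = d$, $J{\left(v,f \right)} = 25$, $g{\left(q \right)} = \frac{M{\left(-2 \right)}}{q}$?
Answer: $50$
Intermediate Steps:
$g{\left(q \right)} = - \frac{2}{q}$
$p{\left(m \right)} = 25$
$p{\left(659 \right)} + F{\left(J{\left(-21,g{\left(-4 \right)} \right)},451 \right)} = 25 + 25 = 50$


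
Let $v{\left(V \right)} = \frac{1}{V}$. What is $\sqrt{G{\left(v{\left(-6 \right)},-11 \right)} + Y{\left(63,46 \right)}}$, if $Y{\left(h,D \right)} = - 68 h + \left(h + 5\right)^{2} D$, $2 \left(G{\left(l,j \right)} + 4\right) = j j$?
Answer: $\frac{\sqrt{833906}}{2} \approx 456.59$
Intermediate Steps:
$G{\left(l,j \right)} = -4 + \frac{j^{2}}{2}$ ($G{\left(l,j \right)} = -4 + \frac{j j}{2} = -4 + \frac{j^{2}}{2}$)
$Y{\left(h,D \right)} = - 68 h + D \left(5 + h\right)^{2}$ ($Y{\left(h,D \right)} = - 68 h + \left(5 + h\right)^{2} D = - 68 h + D \left(5 + h\right)^{2}$)
$\sqrt{G{\left(v{\left(-6 \right)},-11 \right)} + Y{\left(63,46 \right)}} = \sqrt{\left(-4 + \frac{\left(-11\right)^{2}}{2}\right) + \left(\left(-68\right) 63 + 46 \left(5 + 63\right)^{2}\right)} = \sqrt{\left(-4 + \frac{1}{2} \cdot 121\right) - \left(4284 - 46 \cdot 68^{2}\right)} = \sqrt{\left(-4 + \frac{121}{2}\right) + \left(-4284 + 46 \cdot 4624\right)} = \sqrt{\frac{113}{2} + \left(-4284 + 212704\right)} = \sqrt{\frac{113}{2} + 208420} = \sqrt{\frac{416953}{2}} = \frac{\sqrt{833906}}{2}$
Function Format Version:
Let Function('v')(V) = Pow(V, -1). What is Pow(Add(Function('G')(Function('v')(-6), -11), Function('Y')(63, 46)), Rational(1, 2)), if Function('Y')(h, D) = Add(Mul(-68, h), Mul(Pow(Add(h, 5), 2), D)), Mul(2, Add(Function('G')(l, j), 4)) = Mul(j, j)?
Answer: Mul(Rational(1, 2), Pow(833906, Rational(1, 2))) ≈ 456.59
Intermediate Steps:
Function('G')(l, j) = Add(-4, Mul(Rational(1, 2), Pow(j, 2))) (Function('G')(l, j) = Add(-4, Mul(Rational(1, 2), Mul(j, j))) = Add(-4, Mul(Rational(1, 2), Pow(j, 2))))
Function('Y')(h, D) = Add(Mul(-68, h), Mul(D, Pow(Add(5, h), 2))) (Function('Y')(h, D) = Add(Mul(-68, h), Mul(Pow(Add(5, h), 2), D)) = Add(Mul(-68, h), Mul(D, Pow(Add(5, h), 2))))
Pow(Add(Function('G')(Function('v')(-6), -11), Function('Y')(63, 46)), Rational(1, 2)) = Pow(Add(Add(-4, Mul(Rational(1, 2), Pow(-11, 2))), Add(Mul(-68, 63), Mul(46, Pow(Add(5, 63), 2)))), Rational(1, 2)) = Pow(Add(Add(-4, Mul(Rational(1, 2), 121)), Add(-4284, Mul(46, Pow(68, 2)))), Rational(1, 2)) = Pow(Add(Add(-4, Rational(121, 2)), Add(-4284, Mul(46, 4624))), Rational(1, 2)) = Pow(Add(Rational(113, 2), Add(-4284, 212704)), Rational(1, 2)) = Pow(Add(Rational(113, 2), 208420), Rational(1, 2)) = Pow(Rational(416953, 2), Rational(1, 2)) = Mul(Rational(1, 2), Pow(833906, Rational(1, 2)))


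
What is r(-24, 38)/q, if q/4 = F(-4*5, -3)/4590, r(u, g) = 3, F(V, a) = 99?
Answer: 765/22 ≈ 34.773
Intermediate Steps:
q = 22/255 (q = 4*(99/4590) = 4*(99*(1/4590)) = 4*(11/510) = 22/255 ≈ 0.086275)
r(-24, 38)/q = 3/(22/255) = 3*(255/22) = 765/22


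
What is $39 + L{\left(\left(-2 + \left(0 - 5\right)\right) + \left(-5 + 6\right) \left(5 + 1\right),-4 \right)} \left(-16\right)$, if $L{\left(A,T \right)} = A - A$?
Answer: $39$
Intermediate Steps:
$L{\left(A,T \right)} = 0$
$39 + L{\left(\left(-2 + \left(0 - 5\right)\right) + \left(-5 + 6\right) \left(5 + 1\right),-4 \right)} \left(-16\right) = 39 + 0 \left(-16\right) = 39 + 0 = 39$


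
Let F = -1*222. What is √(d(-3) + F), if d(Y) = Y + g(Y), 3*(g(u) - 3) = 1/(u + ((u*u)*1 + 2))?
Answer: I*√31962/12 ≈ 14.898*I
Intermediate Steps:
F = -222
g(u) = 3 + 1/(3*(2 + u + u²)) (g(u) = 3 + 1/(3*(u + ((u*u)*1 + 2))) = 3 + 1/(3*(u + (u²*1 + 2))) = 3 + 1/(3*(u + (u² + 2))) = 3 + 1/(3*(u + (2 + u²))) = 3 + 1/(3*(2 + u + u²)))
d(Y) = Y + (19/3 + 3*Y + 3*Y²)/(2 + Y + Y²)
√(d(-3) + F) = √((19/3 + (-3)³ + 4*(-3)² + 5*(-3))/(2 - 3 + (-3)²) - 222) = √((19/3 - 27 + 4*9 - 15)/(2 - 3 + 9) - 222) = √((19/3 - 27 + 36 - 15)/8 - 222) = √((⅛)*(⅓) - 222) = √(1/24 - 222) = √(-5327/24) = I*√31962/12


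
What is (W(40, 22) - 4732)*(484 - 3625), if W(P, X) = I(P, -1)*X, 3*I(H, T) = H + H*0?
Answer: 13941852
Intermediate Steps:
I(H, T) = H/3 (I(H, T) = (H + H*0)/3 = (H + 0)/3 = H/3)
W(P, X) = P*X/3 (W(P, X) = (P/3)*X = P*X/3)
(W(40, 22) - 4732)*(484 - 3625) = ((⅓)*40*22 - 4732)*(484 - 3625) = (880/3 - 4732)*(-3141) = -13316/3*(-3141) = 13941852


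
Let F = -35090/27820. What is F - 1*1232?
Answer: -3430933/2782 ≈ -1233.3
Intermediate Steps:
F = -3509/2782 (F = -35090*1/27820 = -3509/2782 ≈ -1.2613)
F - 1*1232 = -3509/2782 - 1*1232 = -3509/2782 - 1232 = -3430933/2782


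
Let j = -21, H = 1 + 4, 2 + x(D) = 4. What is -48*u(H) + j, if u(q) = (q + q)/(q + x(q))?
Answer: -627/7 ≈ -89.571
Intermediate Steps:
x(D) = 2 (x(D) = -2 + 4 = 2)
H = 5
u(q) = 2*q/(2 + q) (u(q) = (q + q)/(q + 2) = (2*q)/(2 + q) = 2*q/(2 + q))
-48*u(H) + j = -96*5/(2 + 5) - 21 = -96*5/7 - 21 = -48*10/7 - 21 = -480/7 - 21 = -627/7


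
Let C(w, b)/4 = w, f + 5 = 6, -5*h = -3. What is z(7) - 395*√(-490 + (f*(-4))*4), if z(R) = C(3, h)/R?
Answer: 12/7 - 395*I*√506 ≈ 1.7143 - 8885.3*I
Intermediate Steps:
h = ⅗ (h = -⅕*(-3) = ⅗ ≈ 0.60000)
f = 1 (f = -5 + 6 = 1)
C(w, b) = 4*w
z(R) = 12/R (z(R) = (4*3)/R = 12/R)
z(7) - 395*√(-490 + (f*(-4))*4) = 12/7 - 395*√(-490 + (1*(-4))*4) = 12*(⅐) - 395*√(-490 - 4*4) = 12/7 - 395*√(-490 - 16) = 12/7 - 395*I*√506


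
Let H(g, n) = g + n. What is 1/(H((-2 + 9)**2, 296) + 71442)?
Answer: 1/71787 ≈ 1.3930e-5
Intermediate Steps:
1/(H((-2 + 9)**2, 296) + 71442) = 1/(((-2 + 9)**2 + 296) + 71442) = 1/((7**2 + 296) + 71442) = 1/((49 + 296) + 71442) = 1/(345 + 71442) = 1/71787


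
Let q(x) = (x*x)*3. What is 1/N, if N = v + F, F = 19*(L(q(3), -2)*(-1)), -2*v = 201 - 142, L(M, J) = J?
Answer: 2/17 ≈ 0.11765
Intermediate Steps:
q(x) = 3*x² (q(x) = x²*3 = 3*x²)
v = -59/2 (v = -(201 - 142)/2 = -½*59 = -59/2 ≈ -29.500)
F = 38 (F = 19*(-2*(-1)) = 19*2 = 38)
N = 17/2 (N = -59/2 + 38 = 17/2 ≈ 8.5000)
1/N = 1/(17/2) = 2/17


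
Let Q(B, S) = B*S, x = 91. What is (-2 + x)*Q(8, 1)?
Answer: 712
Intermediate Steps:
(-2 + x)*Q(8, 1) = (-2 + 91)*(8*1) = 89*8 = 712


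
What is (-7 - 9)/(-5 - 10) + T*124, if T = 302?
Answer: 561736/15 ≈ 37449.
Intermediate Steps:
(-7 - 9)/(-5 - 10) + T*124 = (-7 - 9)/(-5 - 10) + 302*124 = -16/(-15) + 37448 = -1/15*(-16) + 37448 = 16/15 + 37448 = 561736/15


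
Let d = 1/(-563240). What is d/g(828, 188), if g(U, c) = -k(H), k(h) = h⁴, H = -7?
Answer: 1/1352339240 ≈ 7.3946e-10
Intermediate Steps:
d = -1/563240 ≈ -1.7754e-6
g(U, c) = -2401 (g(U, c) = -1*(-7)⁴ = -1*2401 = -2401)
d/g(828, 188) = -1/563240/(-2401) = -1/563240*(-1/2401) = 1/1352339240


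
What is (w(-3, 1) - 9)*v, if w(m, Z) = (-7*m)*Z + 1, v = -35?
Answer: -455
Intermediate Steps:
w(m, Z) = 1 - 7*Z*m (w(m, Z) = -7*Z*m + 1 = 1 - 7*Z*m)
(w(-3, 1) - 9)*v = ((1 - 7*1*(-3)) - 9)*(-35) = ((1 + 21) - 9)*(-35) = (22 - 9)*(-35) = 13*(-35) = -455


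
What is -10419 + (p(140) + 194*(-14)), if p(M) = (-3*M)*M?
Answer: -71935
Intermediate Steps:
p(M) = -3*M²
-10419 + (p(140) + 194*(-14)) = -10419 + (-3*140² + 194*(-14)) = -10419 + (-3*19600 - 2716) = -10419 + (-58800 - 2716) = -10419 - 61516 = -71935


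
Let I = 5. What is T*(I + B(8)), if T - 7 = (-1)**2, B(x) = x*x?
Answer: 552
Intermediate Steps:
B(x) = x**2
T = 8 (T = 7 + (-1)**2 = 7 + 1 = 8)
T*(I + B(8)) = 8*(5 + 8**2) = 8*(5 + 64) = 8*69 = 552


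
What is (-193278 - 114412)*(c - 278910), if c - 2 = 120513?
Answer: 48736557550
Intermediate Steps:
c = 120515 (c = 2 + 120513 = 120515)
(-193278 - 114412)*(c - 278910) = (-193278 - 114412)*(120515 - 278910) = -307690*(-158395) = 48736557550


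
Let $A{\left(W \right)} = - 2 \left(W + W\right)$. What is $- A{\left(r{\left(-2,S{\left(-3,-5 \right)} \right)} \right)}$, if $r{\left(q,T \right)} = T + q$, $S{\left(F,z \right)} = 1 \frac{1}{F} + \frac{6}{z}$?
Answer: $- \frac{212}{15} \approx -14.133$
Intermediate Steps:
$S{\left(F,z \right)} = \frac{1}{F} + \frac{6}{z}$
$A{\left(W \right)} = - 4 W$ ($A{\left(W \right)} = - 2 \cdot 2 W = - 4 W$)
$- A{\left(r{\left(-2,S{\left(-3,-5 \right)} \right)} \right)} = - \left(-4\right) \left(\left(\frac{1}{-3} + \frac{6}{-5}\right) - 2\right) = - \left(-4\right) \left(\left(- \frac{1}{3} + 6 \left(- \frac{1}{5}\right)\right) - 2\right) = - \left(-4\right) \left(\left(- \frac{1}{3} - \frac{6}{5}\right) - 2\right) = - \left(-4\right) \left(- \frac{23}{15} - 2\right) = - \frac{\left(-4\right) \left(-53\right)}{15} = \left(-1\right) \frac{212}{15} = - \frac{212}{15}$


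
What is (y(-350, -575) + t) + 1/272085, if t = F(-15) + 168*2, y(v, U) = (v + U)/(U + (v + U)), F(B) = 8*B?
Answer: 235752587/1088340 ≈ 216.62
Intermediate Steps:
y(v, U) = (U + v)/(v + 2*U) (y(v, U) = (U + v)/(U + (U + v)) = (U + v)/(v + 2*U))
t = 216 (t = 8*(-15) + 168*2 = -120 + 336 = 216)
(y(-350, -575) + t) + 1/272085 = ((-575 - 350)/(-350 + 2*(-575)) + 216) + 1/272085 = (-925/(-350 - 1150) + 216) + 1/272085 = (-925/(-1500) + 216) + 1/272085 = (-1/1500*(-925) + 216) + 1/272085 = (37/60 + 216) + 1/272085 = 12997/60 + 1/272085 = 235752587/1088340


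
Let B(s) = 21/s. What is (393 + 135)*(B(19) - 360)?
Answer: -3600432/19 ≈ -1.8950e+5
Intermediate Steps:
(393 + 135)*(B(19) - 360) = (393 + 135)*(21/19 - 360) = 528*(21*(1/19) - 360) = 528*(21/19 - 360) = 528*(-6819/19) = -3600432/19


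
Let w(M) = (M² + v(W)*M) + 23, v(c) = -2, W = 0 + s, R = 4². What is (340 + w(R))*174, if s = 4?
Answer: 102138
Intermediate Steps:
R = 16
W = 4 (W = 0 + 4 = 4)
w(M) = 23 + M² - 2*M (w(M) = (M² - 2*M) + 23 = 23 + M² - 2*M)
(340 + w(R))*174 = (340 + (23 + 16² - 2*16))*174 = (340 + (23 + 256 - 32))*174 = (340 + 247)*174 = 587*174 = 102138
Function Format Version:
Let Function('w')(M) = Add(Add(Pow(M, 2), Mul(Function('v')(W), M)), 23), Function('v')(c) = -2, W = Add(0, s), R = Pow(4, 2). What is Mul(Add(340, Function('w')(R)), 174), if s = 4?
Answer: 102138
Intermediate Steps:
R = 16
W = 4 (W = Add(0, 4) = 4)
Function('w')(M) = Add(23, Pow(M, 2), Mul(-2, M)) (Function('w')(M) = Add(Add(Pow(M, 2), Mul(-2, M)), 23) = Add(23, Pow(M, 2), Mul(-2, M)))
Mul(Add(340, Function('w')(R)), 174) = Mul(Add(340, Add(23, Pow(16, 2), Mul(-2, 16))), 174) = Mul(Add(340, Add(23, 256, -32)), 174) = Mul(Add(340, 247), 174) = Mul(587, 174) = 102138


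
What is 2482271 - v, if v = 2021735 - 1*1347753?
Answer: 1808289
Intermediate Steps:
v = 673982 (v = 2021735 - 1347753 = 673982)
2482271 - v = 2482271 - 1*673982 = 2482271 - 673982 = 1808289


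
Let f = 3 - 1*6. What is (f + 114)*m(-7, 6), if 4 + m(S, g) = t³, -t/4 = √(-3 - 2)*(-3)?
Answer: -444 - 959040*I*√5 ≈ -444.0 - 2.1445e+6*I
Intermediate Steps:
t = 12*I*√5 (t = -4*√(-3 - 2)*(-3) = -4*√(-5)*(-3) = -4*I*√5*(-3) = -(-12)*I*√5 = 12*I*√5 ≈ 26.833*I)
m(S, g) = -4 - 8640*I*√5 (m(S, g) = -4 + (12*I*√5)³ = -4 - 8640*I*√5)
f = -3 (f = 3 - 6 = -3)
(f + 114)*m(-7, 6) = (-3 + 114)*(-4 - 8640*I*√5) = 111*(-4 - 8640*I*√5) = -444 - 959040*I*√5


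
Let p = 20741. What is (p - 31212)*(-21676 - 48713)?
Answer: 737043219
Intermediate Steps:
(p - 31212)*(-21676 - 48713) = (20741 - 31212)*(-21676 - 48713) = -10471*(-70389) = 737043219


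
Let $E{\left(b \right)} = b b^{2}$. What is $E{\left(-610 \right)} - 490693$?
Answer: $-227471693$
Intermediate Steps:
$E{\left(b \right)} = b^{3}$
$E{\left(-610 \right)} - 490693 = \left(-610\right)^{3} - 490693 = -226981000 - 490693 = -227471693$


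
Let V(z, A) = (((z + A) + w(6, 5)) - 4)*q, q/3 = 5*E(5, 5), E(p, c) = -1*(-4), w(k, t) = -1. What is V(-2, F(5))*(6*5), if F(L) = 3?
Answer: -7200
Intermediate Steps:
E(p, c) = 4
q = 60 (q = 3*(5*4) = 3*20 = 60)
V(z, A) = -300 + 60*A + 60*z (V(z, A) = (((z + A) - 1) - 4)*60 = (((A + z) - 1) - 4)*60 = ((-1 + A + z) - 4)*60 = (-5 + A + z)*60 = -300 + 60*A + 60*z)
V(-2, F(5))*(6*5) = (-300 + 60*3 + 60*(-2))*(6*5) = (-300 + 180 - 120)*30 = -240*30 = -7200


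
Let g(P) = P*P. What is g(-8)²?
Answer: 4096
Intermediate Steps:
g(P) = P²
g(-8)² = ((-8)²)² = 64² = 4096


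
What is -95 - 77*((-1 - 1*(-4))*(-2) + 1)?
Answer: 290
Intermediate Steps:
-95 - 77*((-1 - 1*(-4))*(-2) + 1) = -95 - 77*((-1 + 4)*(-2) + 1) = -95 - 77*(3*(-2) + 1) = -95 - 77*(-6 + 1) = -95 - 77*(-5) = -95 + 385 = 290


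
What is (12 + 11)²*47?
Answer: 24863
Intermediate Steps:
(12 + 11)²*47 = 23²*47 = 529*47 = 24863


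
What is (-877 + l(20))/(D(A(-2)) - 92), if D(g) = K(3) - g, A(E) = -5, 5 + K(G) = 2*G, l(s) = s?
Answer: 857/86 ≈ 9.9651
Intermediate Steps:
K(G) = -5 + 2*G
D(g) = 1 - g (D(g) = (-5 + 2*3) - g = (-5 + 6) - g = 1 - g)
(-877 + l(20))/(D(A(-2)) - 92) = (-877 + 20)/((1 - 1*(-5)) - 92) = -857/((1 + 5) - 92) = -857/(6 - 92) = -857/(-86) = -857*(-1/86) = 857/86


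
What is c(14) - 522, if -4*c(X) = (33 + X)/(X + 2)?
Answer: -33455/64 ≈ -522.73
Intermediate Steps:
c(X) = -(33 + X)/(4*(2 + X)) (c(X) = -(33 + X)/(4*(X + 2)) = -(33 + X)/(4*(2 + X)))
c(14) - 522 = (-33 - 1*14)/(4*(2 + 14)) - 522 = (¼)*(-33 - 14)/16 - 522 = (¼)*(1/16)*(-47) - 522 = -47/64 - 522 = -33455/64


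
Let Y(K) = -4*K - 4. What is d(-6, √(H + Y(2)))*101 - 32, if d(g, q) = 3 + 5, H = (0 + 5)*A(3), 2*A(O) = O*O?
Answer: 776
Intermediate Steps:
A(O) = O²/2 (A(O) = (O*O)/2 = O²/2)
H = 45/2 (H = (0 + 5)*((½)*3²) = 5*((½)*9) = 5*(9/2) = 45/2 ≈ 22.500)
Y(K) = -4 - 4*K
d(g, q) = 8
d(-6, √(H + Y(2)))*101 - 32 = 8*101 - 32 = 808 - 32 = 776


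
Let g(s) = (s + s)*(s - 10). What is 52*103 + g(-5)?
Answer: 5506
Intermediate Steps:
g(s) = 2*s*(-10 + s) (g(s) = (2*s)*(-10 + s) = 2*s*(-10 + s))
52*103 + g(-5) = 52*103 + 2*(-5)*(-10 - 5) = 5356 + 2*(-5)*(-15) = 5356 + 150 = 5506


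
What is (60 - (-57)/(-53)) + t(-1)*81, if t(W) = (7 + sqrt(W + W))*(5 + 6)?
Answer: 333684/53 + 891*I*sqrt(2) ≈ 6295.9 + 1260.1*I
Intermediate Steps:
t(W) = 77 + 11*sqrt(2)*sqrt(W) (t(W) = (7 + sqrt(2*W))*11 = (7 + sqrt(2)*sqrt(W))*11 = 77 + 11*sqrt(2)*sqrt(W))
(60 - (-57)/(-53)) + t(-1)*81 = (60 - (-57)/(-53)) + (77 + 11*sqrt(2)*sqrt(-1))*81 = (60 - (-57)*(-1)/53) + (77 + 11*sqrt(2)*I)*81 = (60 - 1*57/53) + (77 + 11*I*sqrt(2))*81 = (60 - 57/53) + (6237 + 891*I*sqrt(2)) = 3123/53 + (6237 + 891*I*sqrt(2)) = 333684/53 + 891*I*sqrt(2)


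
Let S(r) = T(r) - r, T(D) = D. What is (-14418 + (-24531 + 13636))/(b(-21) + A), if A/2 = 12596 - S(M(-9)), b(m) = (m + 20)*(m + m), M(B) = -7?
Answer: -25313/25234 ≈ -1.0031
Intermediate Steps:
b(m) = 2*m*(20 + m) (b(m) = (20 + m)*(2*m) = 2*m*(20 + m))
S(r) = 0 (S(r) = r - r = 0)
A = 25192 (A = 2*(12596 - 1*0) = 2*(12596 + 0) = 2*12596 = 25192)
(-14418 + (-24531 + 13636))/(b(-21) + A) = (-14418 + (-24531 + 13636))/(2*(-21)*(20 - 21) + 25192) = (-14418 - 10895)/(2*(-21)*(-1) + 25192) = -25313/(42 + 25192) = -25313/25234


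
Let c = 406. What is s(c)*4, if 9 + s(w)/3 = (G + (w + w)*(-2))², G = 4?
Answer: 31492692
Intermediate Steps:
s(w) = -27 + 3*(4 - 4*w)² (s(w) = -27 + 3*(4 + (w + w)*(-2))² = -27 + 3*(4 + (2*w)*(-2))² = -27 + 3*(4 - 4*w)²)
s(c)*4 = (-27 + 48*(-1 + 406)²)*4 = (-27 + 48*405²)*4 = (-27 + 48*164025)*4 = (-27 + 7873200)*4 = 7873173*4 = 31492692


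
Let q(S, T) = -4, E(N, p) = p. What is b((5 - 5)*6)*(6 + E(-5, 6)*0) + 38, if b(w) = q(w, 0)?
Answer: 14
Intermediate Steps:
b(w) = -4
b((5 - 5)*6)*(6 + E(-5, 6)*0) + 38 = -4*(6 + 6*0) + 38 = -4*(6 + 0) + 38 = -4*6 + 38 = -24 + 38 = 14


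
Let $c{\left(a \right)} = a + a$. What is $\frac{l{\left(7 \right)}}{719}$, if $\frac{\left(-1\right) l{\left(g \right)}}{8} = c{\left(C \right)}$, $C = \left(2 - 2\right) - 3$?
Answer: $\frac{48}{719} \approx 0.066759$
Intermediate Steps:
$C = -3$ ($C = 0 - 3 = -3$)
$c{\left(a \right)} = 2 a$
$l{\left(g \right)} = 48$ ($l{\left(g \right)} = - 8 \cdot 2 \left(-3\right) = \left(-8\right) \left(-6\right) = 48$)
$\frac{l{\left(7 \right)}}{719} = \frac{48}{719}$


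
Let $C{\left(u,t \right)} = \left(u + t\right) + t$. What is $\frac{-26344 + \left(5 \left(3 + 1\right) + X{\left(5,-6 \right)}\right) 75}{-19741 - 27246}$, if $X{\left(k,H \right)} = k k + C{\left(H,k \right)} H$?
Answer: $\frac{24769}{46987} \approx 0.52715$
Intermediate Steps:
$C{\left(u,t \right)} = u + 2 t$ ($C{\left(u,t \right)} = \left(t + u\right) + t = u + 2 t$)
$X{\left(k,H \right)} = k^{2} + H \left(H + 2 k\right)$ ($X{\left(k,H \right)} = k k + \left(H + 2 k\right) H = k^{2} + H \left(H + 2 k\right)$)
$\frac{-26344 + \left(5 \left(3 + 1\right) + X{\left(5,-6 \right)}\right) 75}{-19741 - 27246} = \frac{-26344 + \left(5 \left(3 + 1\right) + \left(5^{2} - 6 \left(-6 + 2 \cdot 5\right)\right)\right) 75}{-19741 - 27246} = \frac{-26344 + \left(5 \cdot 4 + \left(25 - 6 \left(-6 + 10\right)\right)\right) 75}{-46987} = \left(-26344 + \left(20 + \left(25 - 24\right)\right) 75\right) \left(- \frac{1}{46987}\right) = \left(-26344 + \left(20 + 1\right) 75\right) \left(- \frac{1}{46987}\right) = \left(-26344 + 21 \cdot 75\right) \left(- \frac{1}{46987}\right) = \left(-26344 + 1575\right) \left(- \frac{1}{46987}\right) = \left(-24769\right) \left(- \frac{1}{46987}\right) = \frac{24769}{46987}$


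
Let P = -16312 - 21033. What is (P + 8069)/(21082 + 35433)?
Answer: -29276/56515 ≈ -0.51802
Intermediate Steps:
P = -37345
(P + 8069)/(21082 + 35433) = (-37345 + 8069)/(21082 + 35433) = -29276/56515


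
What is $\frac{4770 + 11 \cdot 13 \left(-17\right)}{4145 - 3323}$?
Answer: $\frac{2339}{822} \approx 2.8455$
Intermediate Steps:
$\frac{4770 + 11 \cdot 13 \left(-17\right)}{4145 - 3323} = \frac{4770 + 143 \left(-17\right)}{822} = \left(4770 - 2431\right) \frac{1}{822} = 2339 \cdot \frac{1}{822} = \frac{2339}{822}$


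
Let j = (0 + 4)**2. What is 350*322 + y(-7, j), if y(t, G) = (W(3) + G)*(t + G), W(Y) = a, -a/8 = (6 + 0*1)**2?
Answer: 110252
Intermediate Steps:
a = -288 (a = -8*(6 + 0*1)**2 = -8*(6 + 0)**2 = -8*6**2 = -8*36 = -288)
W(Y) = -288
j = 16 (j = 4**2 = 16)
y(t, G) = (-288 + G)*(G + t) (y(t, G) = (-288 + G)*(t + G) = (-288 + G)*(G + t))
350*322 + y(-7, j) = 350*322 + (16**2 - 288*16 - 288*(-7) + 16*(-7)) = 112700 + (256 - 4608 + 2016 - 112) = 112700 - 2448 = 110252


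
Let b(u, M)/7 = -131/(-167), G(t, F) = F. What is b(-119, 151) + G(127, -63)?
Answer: -9604/167 ≈ -57.509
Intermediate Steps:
b(u, M) = 917/167 (b(u, M) = 7*(-131/(-167)) = 7*(-131*(-1/167)) = 7*(131/167) = 917/167)
b(-119, 151) + G(127, -63) = 917/167 - 63 = -9604/167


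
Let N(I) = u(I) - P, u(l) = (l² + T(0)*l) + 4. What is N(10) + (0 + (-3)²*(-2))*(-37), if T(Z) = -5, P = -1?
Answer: 721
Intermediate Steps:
u(l) = 4 + l² - 5*l (u(l) = (l² - 5*l) + 4 = 4 + l² - 5*l)
N(I) = 5 + I² - 5*I (N(I) = (4 + I² - 5*I) - 1*(-1) = (4 + I² - 5*I) + 1 = 5 + I² - 5*I)
N(10) + (0 + (-3)²*(-2))*(-37) = (5 + 10² - 5*10) + (0 + (-3)²*(-2))*(-37) = (5 + 100 - 50) + (0 + 9*(-2))*(-37) = 55 + (0 - 18)*(-37) = 55 - 18*(-37) = 55 + 666 = 721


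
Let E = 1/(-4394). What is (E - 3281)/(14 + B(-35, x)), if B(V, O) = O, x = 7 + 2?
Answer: -14416715/101062 ≈ -142.65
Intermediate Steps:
x = 9
E = -1/4394 ≈ -0.00022758
(E - 3281)/(14 + B(-35, x)) = (-1/4394 - 3281)/(14 + 9) = -14416715/4394/23 = -14416715/4394*1/23 = -14416715/101062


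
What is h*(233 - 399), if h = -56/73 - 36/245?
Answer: 2713768/17885 ≈ 151.73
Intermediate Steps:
h = -16348/17885 (h = -56*1/73 - 36*1/245 = -56/73 - 36/245 = -16348/17885 ≈ -0.91406)
h*(233 - 399) = -16348*(233 - 399)/17885 = -16348/17885*(-166) = 2713768/17885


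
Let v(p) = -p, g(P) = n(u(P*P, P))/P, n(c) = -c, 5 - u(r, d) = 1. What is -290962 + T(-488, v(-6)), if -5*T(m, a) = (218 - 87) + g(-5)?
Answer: -7274709/25 ≈ -2.9099e+5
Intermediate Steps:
u(r, d) = 4 (u(r, d) = 5 - 1*1 = 5 - 1 = 4)
g(P) = -4/P (g(P) = (-1*4)/P = -4/P)
T(m, a) = -659/25 (T(m, a) = -((218 - 87) - 4/(-5))/5 = -(131 - 4*(-⅕))/5 = -(131 + ⅘)/5 = -⅕*659/5 = -659/25)
-290962 + T(-488, v(-6)) = -290962 - 659/25 = -7274709/25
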